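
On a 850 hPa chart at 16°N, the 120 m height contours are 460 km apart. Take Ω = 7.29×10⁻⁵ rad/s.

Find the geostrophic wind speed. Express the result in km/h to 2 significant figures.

230 km/h

Coriolis parameter at 16°N:
f = 2Ω sin φ = 2 × 7.29×10⁻⁵ × sin 16° = 4.02×10⁻⁵ s⁻¹
Height gradient: |∂Z/∂n| = 120 m / 460000 m = 2.61×10⁻⁴
On a pressure surface, geostrophic balance gives V_g = (g/f)|∂Z/∂n|:
V_g = 9.81 × 2.61×10⁻⁴ / 4.02×10⁻⁵ = 63.7 m/s
Converting: 63.7 m/s × 3.6 = 230 km/h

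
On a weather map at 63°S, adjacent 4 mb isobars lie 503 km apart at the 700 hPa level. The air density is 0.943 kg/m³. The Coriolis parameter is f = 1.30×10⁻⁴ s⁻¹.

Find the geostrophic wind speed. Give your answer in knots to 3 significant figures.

Pressure gradient: |∂P/∂n| = 400 Pa / 503000 m = 7.95×10⁻⁴ Pa/m
Geostrophic balance (pressure-gradient force = Coriolis force):
V_g = (1/(fρ)) |∂P/∂n| = 7.95×10⁻⁴ / (1.30×10⁻⁴ × 0.943) = 6.49 m/s
Converting: 6.49 m/s × 1.944 = 12.6 knots

12.6 knots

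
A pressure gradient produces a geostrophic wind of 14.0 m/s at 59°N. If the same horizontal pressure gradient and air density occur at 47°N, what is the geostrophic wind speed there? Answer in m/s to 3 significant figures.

With the same pressure gradient and density, V_g ∝ 1/f ∝ 1/sin φ.
V₂ = V₁ · sin φ₁ / sin φ₂ = 14.0 × sin 59° / sin 47°
V₂ = 14.0 × 0.8572/0.7314 = 16.4 m/s

16.4 m/s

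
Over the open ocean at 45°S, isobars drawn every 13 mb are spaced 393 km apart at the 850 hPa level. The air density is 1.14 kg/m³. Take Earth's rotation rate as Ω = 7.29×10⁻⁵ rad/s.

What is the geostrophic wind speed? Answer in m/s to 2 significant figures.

Coriolis parameter at 45°S:
f = 2Ω sin φ = 2 × 7.29×10⁻⁵ × sin 45° = 1.03×10⁻⁴ s⁻¹
Pressure gradient: |∂P/∂n| = 1300 Pa / 393000 m = 3.31×10⁻³ Pa/m
Geostrophic balance (pressure-gradient force = Coriolis force):
V_g = (1/(fρ)) |∂P/∂n| = 3.31×10⁻³ / (1.03×10⁻⁴ × 1.14) = 28.1 m/s

28 m/s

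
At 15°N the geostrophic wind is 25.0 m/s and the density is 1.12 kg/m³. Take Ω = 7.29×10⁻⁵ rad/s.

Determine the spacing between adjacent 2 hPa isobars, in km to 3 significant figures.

Coriolis parameter at 15°N:
f = 2Ω sin φ = 2 × 7.29×10⁻⁵ × sin 15° = 3.77×10⁻⁵ s⁻¹
Geostrophic balance rearranged: |∂P/∂n| = f ρ V_g
|∂P/∂n| = 3.77×10⁻⁵ × 1.12 × 25.0 = 1.06×10⁻³ Pa/m
Isobar spacing: Δn = ΔP/|∂P/∂n| = 200 Pa / 1.06×10⁻³ Pa/m = 189286 m ≈ 189 km

189 km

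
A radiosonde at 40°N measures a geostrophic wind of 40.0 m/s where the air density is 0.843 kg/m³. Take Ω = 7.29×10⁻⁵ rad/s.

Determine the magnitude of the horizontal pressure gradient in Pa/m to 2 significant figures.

3.2×10⁻³ Pa/m

Coriolis parameter at 40°N:
f = 2Ω sin φ = 2 × 7.29×10⁻⁵ × sin 40° = 9.37×10⁻⁵ s⁻¹
Geostrophic balance rearranged: |∂P/∂n| = f ρ V_g
|∂P/∂n| = 9.37×10⁻⁵ × 0.843 × 40.0 = 3.16×10⁻³ Pa/m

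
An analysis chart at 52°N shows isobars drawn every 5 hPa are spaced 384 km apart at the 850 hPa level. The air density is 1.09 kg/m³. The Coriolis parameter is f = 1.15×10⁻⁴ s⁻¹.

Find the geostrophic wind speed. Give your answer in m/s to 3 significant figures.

10.4 m/s

Pressure gradient: |∂P/∂n| = 500 Pa / 384000 m = 1.30×10⁻³ Pa/m
Geostrophic balance (pressure-gradient force = Coriolis force):
V_g = (1/(fρ)) |∂P/∂n| = 1.30×10⁻³ / (1.15×10⁻⁴ × 1.09) = 10.4 m/s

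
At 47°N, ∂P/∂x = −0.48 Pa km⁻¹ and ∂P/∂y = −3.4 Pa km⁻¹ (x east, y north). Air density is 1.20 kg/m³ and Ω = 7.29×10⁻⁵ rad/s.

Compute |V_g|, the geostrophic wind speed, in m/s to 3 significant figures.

Coriolis parameter at 47°N:
f = 2Ω sin φ = 2 × 7.29×10⁻⁵ × sin 47° = 1.07×10⁻⁴ s⁻¹
Component geostrophic relations (x east, y north):
u_g = −(1/(fρ)) ∂P/∂y,  v_g = (1/(fρ)) ∂P/∂x
u_g = −(−3.4×10⁻³)/(1.07×10⁻⁴ × 1.20) = 26.6 m/s;  v_g = (−0.48×10⁻³)/(1.07×10⁻⁴ × 1.20) = −3.75 m/s
|V_g| = √(u_g² + v_g²) = 26.8 m/s

26.8 m/s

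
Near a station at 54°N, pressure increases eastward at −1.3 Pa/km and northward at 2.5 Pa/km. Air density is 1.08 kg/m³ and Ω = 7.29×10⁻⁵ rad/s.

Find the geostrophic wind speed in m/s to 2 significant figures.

22 m/s

Coriolis parameter at 54°N:
f = 2Ω sin φ = 2 × 7.29×10⁻⁵ × sin 54° = 1.18×10⁻⁴ s⁻¹
Component geostrophic relations (x east, y north):
u_g = −(1/(fρ)) ∂P/∂y,  v_g = (1/(fρ)) ∂P/∂x
u_g = −(2.5×10⁻³)/(1.18×10⁻⁴ × 1.08) = −19.6 m/s;  v_g = (−1.3×10⁻³)/(1.18×10⁻⁴ × 1.08) = −10.2 m/s
|V_g| = √(u_g² + v_g²) = 22.1 m/s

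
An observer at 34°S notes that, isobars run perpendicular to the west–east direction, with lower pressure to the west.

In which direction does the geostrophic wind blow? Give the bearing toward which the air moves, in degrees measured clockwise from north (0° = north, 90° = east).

The pressure-gradient force points toward the west (bearing 270°).
Geostrophic balance: in the Southern Hemisphere the Coriolis force deflects motion to the left, so the geostrophic wind blows 90° to the left of the pressure-gradient force (low pressure on the right).
Rotating 270° by 90° counterclockwise gives 180° — the wind blows toward the south.

180°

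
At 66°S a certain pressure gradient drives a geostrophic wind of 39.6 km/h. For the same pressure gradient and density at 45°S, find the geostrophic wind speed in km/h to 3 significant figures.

51.2 km/h

With the same pressure gradient and density, V_g ∝ 1/f ∝ 1/sin φ.
V₂ = V₁ · sin φ₁ / sin φ₂ = 39.6 × sin 66° / sin 45°
V₂ = 39.6 × 0.9135/0.7071 = 51.2 km/h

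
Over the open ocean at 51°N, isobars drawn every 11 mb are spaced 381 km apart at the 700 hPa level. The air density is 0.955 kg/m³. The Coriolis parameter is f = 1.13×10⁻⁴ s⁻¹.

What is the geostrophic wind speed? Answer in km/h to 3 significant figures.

Pressure gradient: |∂P/∂n| = 1100 Pa / 381000 m = 2.89×10⁻³ Pa/m
Geostrophic balance (pressure-gradient force = Coriolis force):
V_g = (1/(fρ)) |∂P/∂n| = 2.89×10⁻³ / (1.13×10⁻⁴ × 0.955) = 26.8 m/s
Converting: 26.8 m/s × 3.6 = 96.3 km/h

96.3 km/h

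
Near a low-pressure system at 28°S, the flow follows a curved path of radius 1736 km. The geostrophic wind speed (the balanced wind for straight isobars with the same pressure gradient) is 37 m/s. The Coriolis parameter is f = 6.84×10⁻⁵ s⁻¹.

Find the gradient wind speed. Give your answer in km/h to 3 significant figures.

Around a low, centrifugal force acts outward with Coriolis, so pressure-gradient force balances both:
(1/ρ)|∂P/∂n| = fV + V²/R  →  V² + fR·V − fR·V_g = 0
With fR = 6.84×10⁻⁵ × 1736×10³ m = 119 m/s:
V = [−fR + √((fR)² + 4 fR V_g)]/2 = [−119 + √(119² + 4×119×37)]/2 = 29.6 m/s
Subgeostrophic (V < V_g = 37 m/s), as expected around a low.
Converting: 29.6 m/s × 3.6 = 107 km/h

107 km/h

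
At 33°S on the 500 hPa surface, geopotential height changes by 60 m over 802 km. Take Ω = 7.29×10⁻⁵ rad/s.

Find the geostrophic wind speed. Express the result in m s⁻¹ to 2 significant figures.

9.2 m s⁻¹

Coriolis parameter at 33°S:
f = 2Ω sin φ = 2 × 7.29×10⁻⁵ × sin 33° = 7.94×10⁻⁵ s⁻¹
Height gradient: |∂Z/∂n| = 60 m / 802000 m = 7.48×10⁻⁵
On a pressure surface, geostrophic balance gives V_g = (g/f)|∂Z/∂n|:
V_g = 9.81 × 7.48×10⁻⁵ / 7.94×10⁻⁵ = 9.24 m/s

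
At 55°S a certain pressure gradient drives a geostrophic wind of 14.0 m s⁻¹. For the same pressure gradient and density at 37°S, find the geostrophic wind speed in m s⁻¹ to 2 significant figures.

With the same pressure gradient and density, V_g ∝ 1/f ∝ 1/sin φ.
V₂ = V₁ · sin φ₁ / sin φ₂ = 14.0 × sin 55° / sin 37°
V₂ = 14.0 × 0.8192/0.6018 = 19 m s⁻¹

19 m s⁻¹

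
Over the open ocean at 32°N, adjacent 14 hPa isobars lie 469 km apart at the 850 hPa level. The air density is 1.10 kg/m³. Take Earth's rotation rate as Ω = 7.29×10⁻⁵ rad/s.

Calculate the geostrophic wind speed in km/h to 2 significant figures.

130 km/h

Coriolis parameter at 32°N:
f = 2Ω sin φ = 2 × 7.29×10⁻⁵ × sin 32° = 7.73×10⁻⁵ s⁻¹
Pressure gradient: |∂P/∂n| = 1400 Pa / 469000 m = 2.99×10⁻³ Pa/m
Geostrophic balance (pressure-gradient force = Coriolis force):
V_g = (1/(fρ)) |∂P/∂n| = 2.99×10⁻³ / (7.73×10⁻⁵ × 1.10) = 35.1 m/s
Converting: 35.1 m/s × 3.6 = 130 km/h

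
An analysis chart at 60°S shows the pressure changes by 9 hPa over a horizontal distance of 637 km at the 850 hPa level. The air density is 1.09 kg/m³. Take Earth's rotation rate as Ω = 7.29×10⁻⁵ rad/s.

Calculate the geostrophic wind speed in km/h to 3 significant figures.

Coriolis parameter at 60°S:
f = 2Ω sin φ = 2 × 7.29×10⁻⁵ × sin 60° = 1.26×10⁻⁴ s⁻¹
Pressure gradient: |∂P/∂n| = 900 Pa / 637000 m = 1.41×10⁻³ Pa/m
Geostrophic balance (pressure-gradient force = Coriolis force):
V_g = (1/(fρ)) |∂P/∂n| = 1.41×10⁻³ / (1.26×10⁻⁴ × 1.09) = 10.3 m/s
Converting: 10.3 m/s × 3.6 = 37.0 km/h

37.0 km/h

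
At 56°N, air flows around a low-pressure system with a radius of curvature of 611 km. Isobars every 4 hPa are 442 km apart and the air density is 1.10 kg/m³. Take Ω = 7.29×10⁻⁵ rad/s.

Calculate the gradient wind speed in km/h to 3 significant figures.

22.6 km/h

Coriolis parameter at 56°N:
f = 2Ω sin φ = 2 × 7.29×10⁻⁵ × sin 56° = 1.21×10⁻⁴ s⁻¹
Pressure gradient: |∂P/∂n| = 400 Pa / 442000 m = 9.05×10⁻⁴ Pa/m
Geostrophic speed: V_g = |∂P/∂n|/(fρ) = 9.05×10⁻⁴/(1.21×10⁻⁴ × 1.10) = 6.81 m/s
Around a low, centrifugal force acts outward with Coriolis, so pressure-gradient force balances both:
(1/ρ)|∂P/∂n| = fV + V²/R  →  V² + fR·V − fR·V_g = 0
With fR = 1.21×10⁻⁴ × 611×10³ m = 73.9 m/s:
V = [−fR + √((fR)² + 4 fR V_g)]/2 = [−73.9 + √(73.9² + 4×73.9×6.81)]/2 = 6.27 m/s
Subgeostrophic (V < V_g = 6.81 m/s), as expected around a low.
Converting: 6.27 m/s × 3.6 = 22.6 km/h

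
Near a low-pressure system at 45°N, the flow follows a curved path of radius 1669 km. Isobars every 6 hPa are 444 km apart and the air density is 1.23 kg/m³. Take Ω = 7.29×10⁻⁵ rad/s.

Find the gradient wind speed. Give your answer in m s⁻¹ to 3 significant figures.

10.1 m s⁻¹

Coriolis parameter at 45°N:
f = 2Ω sin φ = 2 × 7.29×10⁻⁵ × sin 45° = 1.03×10⁻⁴ s⁻¹
Pressure gradient: |∂P/∂n| = 600 Pa / 444000 m = 1.35×10⁻³ Pa/m
Geostrophic speed: V_g = |∂P/∂n|/(fρ) = 1.35×10⁻³/(1.03×10⁻⁴ × 1.23) = 10.7 m/s
Around a low, centrifugal force acts outward with Coriolis, so pressure-gradient force balances both:
(1/ρ)|∂P/∂n| = fV + V²/R  →  V² + fR·V − fR·V_g = 0
With fR = 1.03×10⁻⁴ × 1669×10³ m = 172 m/s:
V = [−fR + √((fR)² + 4 fR V_g)]/2 = [−172 + √(172² + 4×172×10.7)]/2 = 10.1 m/s
Subgeostrophic (V < V_g = 10.7 m/s), as expected around a low.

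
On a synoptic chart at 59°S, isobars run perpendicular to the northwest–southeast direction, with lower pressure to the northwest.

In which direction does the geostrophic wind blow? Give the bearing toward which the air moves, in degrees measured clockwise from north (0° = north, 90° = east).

225°

The pressure-gradient force points toward the northwest (bearing 315°).
Geostrophic balance: in the Southern Hemisphere the Coriolis force deflects motion to the left, so the geostrophic wind blows 90° to the left of the pressure-gradient force (low pressure on the right).
Rotating 315° by 90° counterclockwise gives 225° — the wind blows toward the southwest.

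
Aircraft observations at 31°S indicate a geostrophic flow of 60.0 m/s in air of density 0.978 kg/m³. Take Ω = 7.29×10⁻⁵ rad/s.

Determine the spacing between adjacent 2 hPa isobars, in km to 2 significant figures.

45 km

Coriolis parameter at 31°S:
f = 2Ω sin φ = 2 × 7.29×10⁻⁵ × sin 31° = 7.51×10⁻⁵ s⁻¹
Geostrophic balance rearranged: |∂P/∂n| = f ρ V_g
|∂P/∂n| = 7.51×10⁻⁵ × 0.978 × 60.0 = 4.41×10⁻³ Pa/m
Isobar spacing: Δn = ΔP/|∂P/∂n| = 200 Pa / 4.41×10⁻³ Pa/m = 45388 m ≈ 45 km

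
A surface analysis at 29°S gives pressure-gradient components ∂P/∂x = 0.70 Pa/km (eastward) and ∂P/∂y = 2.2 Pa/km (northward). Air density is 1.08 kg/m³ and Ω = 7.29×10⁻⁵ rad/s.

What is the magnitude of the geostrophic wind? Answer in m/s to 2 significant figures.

Coriolis parameter at 29°S:
f = 2Ω sin φ = 2 × 7.29×10⁻⁵ × sin 29° = 7.07×10⁻⁵ s⁻¹
In the Southern Hemisphere f is negative: f = −7.07×10⁻⁵ s⁻¹.
Component geostrophic relations (x east, y north):
u_g = −(1/(fρ)) ∂P/∂y,  v_g = (1/(fρ)) ∂P/∂x
u_g = −(2.2×10⁻³)/(−7.07×10⁻⁵ × 1.08) = 28.8 m/s;  v_g = (0.70×10⁻³)/(−7.07×10⁻⁵ × 1.08) = −9.17 m/s
|V_g| = √(u_g² + v_g²) = 30.2 m/s

30 m/s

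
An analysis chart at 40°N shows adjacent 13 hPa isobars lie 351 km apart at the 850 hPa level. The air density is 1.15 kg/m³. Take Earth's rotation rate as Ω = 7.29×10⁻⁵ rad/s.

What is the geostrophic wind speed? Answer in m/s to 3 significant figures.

34.4 m/s

Coriolis parameter at 40°N:
f = 2Ω sin φ = 2 × 7.29×10⁻⁵ × sin 40° = 9.37×10⁻⁵ s⁻¹
Pressure gradient: |∂P/∂n| = 1300 Pa / 351000 m = 3.70×10⁻³ Pa/m
Geostrophic balance (pressure-gradient force = Coriolis force):
V_g = (1/(fρ)) |∂P/∂n| = 3.70×10⁻³ / (9.37×10⁻⁵ × 1.15) = 34.4 m/s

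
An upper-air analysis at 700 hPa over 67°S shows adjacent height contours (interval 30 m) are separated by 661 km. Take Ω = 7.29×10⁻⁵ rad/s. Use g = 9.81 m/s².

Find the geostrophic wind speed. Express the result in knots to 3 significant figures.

6.45 knots

Coriolis parameter at 67°S:
f = 2Ω sin φ = 2 × 7.29×10⁻⁵ × sin 67° = 1.34×10⁻⁴ s⁻¹
Height gradient: |∂Z/∂n| = 30 m / 661000 m = 4.54×10⁻⁵
On a pressure surface, geostrophic balance gives V_g = (g/f)|∂Z/∂n|:
V_g = 9.81 × 4.54×10⁻⁵ / 1.34×10⁻⁴ = 3.32 m/s
Converting: 3.32 m/s × 1.944 = 6.45 knots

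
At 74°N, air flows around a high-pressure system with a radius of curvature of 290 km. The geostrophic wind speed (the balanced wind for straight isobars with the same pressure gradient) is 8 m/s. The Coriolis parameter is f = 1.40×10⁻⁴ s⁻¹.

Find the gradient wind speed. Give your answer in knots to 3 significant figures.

Around a high, pressure-gradient force acts outward with centrifugal, so Coriolis balances both:
fV = (1/ρ)|∂P/∂n| + V²/R  →  V² − fR·V + fR·V_g = 0
With fR = 1.40×10⁻⁴ × 290×10³ m = 40.6 m/s:
V = [fR − √((fR)² − 4 fR V_g)]/2 = [40.6 − √(40.6² − 4×40.6×8)]/2 = 11 m/s
Supergeostrophic (V > V_g = 8 m/s), as expected around a high.
Converting: 11 m/s × 1.944 = 21.3 knots

21.3 knots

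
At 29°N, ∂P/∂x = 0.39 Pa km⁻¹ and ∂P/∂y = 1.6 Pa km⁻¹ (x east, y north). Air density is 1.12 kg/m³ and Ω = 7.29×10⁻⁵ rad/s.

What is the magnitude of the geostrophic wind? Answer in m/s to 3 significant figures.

20.8 m/s

Coriolis parameter at 29°N:
f = 2Ω sin φ = 2 × 7.29×10⁻⁵ × sin 29° = 7.07×10⁻⁵ s⁻¹
Component geostrophic relations (x east, y north):
u_g = −(1/(fρ)) ∂P/∂y,  v_g = (1/(fρ)) ∂P/∂x
u_g = −(1.6×10⁻³)/(7.07×10⁻⁵ × 1.12) = −20.2 m/s;  v_g = (0.39×10⁻³)/(7.07×10⁻⁵ × 1.12) = 4.93 m/s
|V_g| = √(u_g² + v_g²) = 20.8 m/s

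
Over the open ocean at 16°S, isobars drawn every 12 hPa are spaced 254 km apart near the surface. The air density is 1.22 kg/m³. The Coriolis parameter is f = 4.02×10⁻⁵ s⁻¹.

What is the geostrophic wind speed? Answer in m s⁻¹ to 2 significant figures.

Pressure gradient: |∂P/∂n| = 1200 Pa / 254000 m = 4.72×10⁻³ Pa/m
Geostrophic balance (pressure-gradient force = Coriolis force):
V_g = (1/(fρ)) |∂P/∂n| = 4.72×10⁻³ / (4.02×10⁻⁵ × 1.22) = 96.3 m/s

96 m s⁻¹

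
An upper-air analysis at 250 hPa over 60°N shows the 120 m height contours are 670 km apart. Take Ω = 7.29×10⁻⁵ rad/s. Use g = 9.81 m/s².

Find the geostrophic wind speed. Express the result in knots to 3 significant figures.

27.0 knots

Coriolis parameter at 60°N:
f = 2Ω sin φ = 2 × 7.29×10⁻⁵ × sin 60° = 1.26×10⁻⁴ s⁻¹
Height gradient: |∂Z/∂n| = 120 m / 670000 m = 1.79×10⁻⁴
On a pressure surface, geostrophic balance gives V_g = (g/f)|∂Z/∂n|:
V_g = 9.81 × 1.79×10⁻⁴ / 1.26×10⁻⁴ = 13.9 m/s
Converting: 13.9 m/s × 1.944 = 27.0 knots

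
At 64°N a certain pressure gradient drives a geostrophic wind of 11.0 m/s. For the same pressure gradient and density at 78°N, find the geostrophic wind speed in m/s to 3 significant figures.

10.1 m/s

With the same pressure gradient and density, V_g ∝ 1/f ∝ 1/sin φ.
V₂ = V₁ · sin φ₁ / sin φ₂ = 11.0 × sin 64° / sin 78°
V₂ = 11.0 × 0.8988/0.9781 = 10.1 m/s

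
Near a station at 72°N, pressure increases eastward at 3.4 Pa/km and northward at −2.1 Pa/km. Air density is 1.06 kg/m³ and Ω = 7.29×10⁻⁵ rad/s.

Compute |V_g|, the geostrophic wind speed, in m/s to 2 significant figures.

Coriolis parameter at 72°N:
f = 2Ω sin φ = 2 × 7.29×10⁻⁵ × sin 72° = 1.39×10⁻⁴ s⁻¹
Component geostrophic relations (x east, y north):
u_g = −(1/(fρ)) ∂P/∂y,  v_g = (1/(fρ)) ∂P/∂x
u_g = −(−2.1×10⁻³)/(1.39×10⁻⁴ × 1.06) = 14.3 m/s;  v_g = (3.4×10⁻³)/(1.39×10⁻⁴ × 1.06) = 23.1 m/s
|V_g| = √(u_g² + v_g²) = 27.2 m/s

27 m/s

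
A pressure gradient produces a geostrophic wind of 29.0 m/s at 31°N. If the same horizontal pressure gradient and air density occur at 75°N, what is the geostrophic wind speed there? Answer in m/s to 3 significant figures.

With the same pressure gradient and density, V_g ∝ 1/f ∝ 1/sin φ.
V₂ = V₁ · sin φ₁ / sin φ₂ = 29.0 × sin 31° / sin 75°
V₂ = 29.0 × 0.5150/0.9659 = 15.5 m/s

15.5 m/s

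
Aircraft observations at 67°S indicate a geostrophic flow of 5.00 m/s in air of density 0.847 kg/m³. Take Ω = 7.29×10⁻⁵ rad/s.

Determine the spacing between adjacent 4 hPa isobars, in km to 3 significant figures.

Coriolis parameter at 67°S:
f = 2Ω sin φ = 2 × 7.29×10⁻⁵ × sin 67° = 1.34×10⁻⁴ s⁻¹
Geostrophic balance rearranged: |∂P/∂n| = f ρ V_g
|∂P/∂n| = 1.34×10⁻⁴ × 0.847 × 5.00 = 5.68×10⁻⁴ Pa/m
Isobar spacing: Δn = ΔP/|∂P/∂n| = 400 Pa / 5.68×10⁻⁴ Pa/m = 703757 m ≈ 704 km

704 km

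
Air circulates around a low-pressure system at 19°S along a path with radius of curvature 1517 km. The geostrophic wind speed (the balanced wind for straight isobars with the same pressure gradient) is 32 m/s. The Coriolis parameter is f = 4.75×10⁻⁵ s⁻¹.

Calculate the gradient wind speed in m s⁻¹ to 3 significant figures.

Around a low, centrifugal force acts outward with Coriolis, so pressure-gradient force balances both:
(1/ρ)|∂P/∂n| = fV + V²/R  →  V² + fR·V − fR·V_g = 0
With fR = 4.75×10⁻⁵ × 1517×10³ m = 72.1 m/s:
V = [−fR + √((fR)² + 4 fR V_g)]/2 = [−72.1 + √(72.1² + 4×72.1×32)]/2 = 24 m/s
Subgeostrophic (V < V_g = 32 m/s), as expected around a low.

24.0 m s⁻¹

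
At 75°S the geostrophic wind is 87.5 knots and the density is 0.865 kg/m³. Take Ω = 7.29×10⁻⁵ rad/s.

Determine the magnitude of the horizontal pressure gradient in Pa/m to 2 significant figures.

5.5×10⁻³ Pa/m

Coriolis parameter at 75°S:
f = 2Ω sin φ = 2 × 7.29×10⁻⁵ × sin 75° = 1.41×10⁻⁴ s⁻¹
Wind speed in SI: 87.5 knots = 45.0 m/s
Geostrophic balance rearranged: |∂P/∂n| = f ρ V_g
|∂P/∂n| = 1.41×10⁻⁴ × 0.865 × 45.0 = 5.48×10⁻³ Pa/m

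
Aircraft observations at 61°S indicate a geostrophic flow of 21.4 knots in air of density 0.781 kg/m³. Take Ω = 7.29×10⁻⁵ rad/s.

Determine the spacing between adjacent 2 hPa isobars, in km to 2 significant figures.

Coriolis parameter at 61°S:
f = 2Ω sin φ = 2 × 7.29×10⁻⁵ × sin 61° = 1.28×10⁻⁴ s⁻¹
Wind speed in SI: 21.4 knots = 11.0 m/s
Geostrophic balance rearranged: |∂P/∂n| = f ρ V_g
|∂P/∂n| = 1.28×10⁻⁴ × 0.781 × 11.0 = 1.10×10⁻³ Pa/m
Isobar spacing: Δn = ΔP/|∂P/∂n| = 200 Pa / 1.10×10⁻³ Pa/m = 182411 m ≈ 180 km

180 km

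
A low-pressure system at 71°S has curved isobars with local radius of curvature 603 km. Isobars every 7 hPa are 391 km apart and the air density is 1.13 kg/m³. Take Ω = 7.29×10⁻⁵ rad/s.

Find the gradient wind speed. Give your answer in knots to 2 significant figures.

Coriolis parameter at 71°S:
f = 2Ω sin φ = 2 × 7.29×10⁻⁵ × sin 71° = 1.38×10⁻⁴ s⁻¹
Pressure gradient: |∂P/∂n| = 700 Pa / 391000 m = 1.79×10⁻³ Pa/m
Geostrophic speed: V_g = |∂P/∂n|/(fρ) = 1.79×10⁻³/(1.38×10⁻⁴ × 1.13) = 11.5 m/s
Around a low, centrifugal force acts outward with Coriolis, so pressure-gradient force balances both:
(1/ρ)|∂P/∂n| = fV + V²/R  →  V² + fR·V − fR·V_g = 0
With fR = 1.38×10⁻⁴ × 603×10³ m = 83.1 m/s:
V = [−fR + √((fR)² + 4 fR V_g)]/2 = [−83.1 + √(83.1² + 4×83.1×11.5)]/2 = 10.2 m/s
Subgeostrophic (V < V_g = 11.5 m/s), as expected around a low.
Converting: 10.2 m/s × 1.944 = 20 knots

20 knots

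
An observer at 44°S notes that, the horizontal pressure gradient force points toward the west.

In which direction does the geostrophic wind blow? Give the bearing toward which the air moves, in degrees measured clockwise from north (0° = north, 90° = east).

180°

The pressure-gradient force points toward the west (bearing 270°).
Geostrophic balance: in the Southern Hemisphere the Coriolis force deflects motion to the left, so the geostrophic wind blows 90° to the left of the pressure-gradient force (low pressure on the right).
Rotating 270° by 90° counterclockwise gives 180° — the wind blows toward the south.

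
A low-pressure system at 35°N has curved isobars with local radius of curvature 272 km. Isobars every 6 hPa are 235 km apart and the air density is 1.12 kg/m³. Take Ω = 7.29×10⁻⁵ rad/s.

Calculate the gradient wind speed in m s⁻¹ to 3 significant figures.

16.0 m s⁻¹

Coriolis parameter at 35°N:
f = 2Ω sin φ = 2 × 7.29×10⁻⁵ × sin 35° = 8.36×10⁻⁵ s⁻¹
Pressure gradient: |∂P/∂n| = 600 Pa / 235000 m = 2.55×10⁻³ Pa/m
Geostrophic speed: V_g = |∂P/∂n|/(fρ) = 2.55×10⁻³/(8.36×10⁻⁵ × 1.12) = 27.3 m/s
Around a low, centrifugal force acts outward with Coriolis, so pressure-gradient force balances both:
(1/ρ)|∂P/∂n| = fV + V²/R  →  V² + fR·V − fR·V_g = 0
With fR = 8.36×10⁻⁵ × 272×10³ m = 22.7 m/s:
V = [−fR + √((fR)² + 4 fR V_g)]/2 = [−22.7 + √(22.7² + 4×22.7×27.3)]/2 = 16 m/s
Subgeostrophic (V < V_g = 27.3 m/s), as expected around a low.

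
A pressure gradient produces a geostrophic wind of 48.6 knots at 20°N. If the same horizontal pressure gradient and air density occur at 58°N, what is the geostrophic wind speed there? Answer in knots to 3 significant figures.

With the same pressure gradient and density, V_g ∝ 1/f ∝ 1/sin φ.
V₂ = V₁ · sin φ₁ / sin φ₂ = 48.6 × sin 20° / sin 58°
V₂ = 48.6 × 0.3420/0.8480 = 19.6 knots

19.6 knots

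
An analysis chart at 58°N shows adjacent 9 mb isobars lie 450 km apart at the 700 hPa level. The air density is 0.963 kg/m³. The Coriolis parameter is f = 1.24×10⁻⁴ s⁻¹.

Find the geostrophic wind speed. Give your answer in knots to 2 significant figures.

Pressure gradient: |∂P/∂n| = 900 Pa / 450000 m = 2.00×10⁻³ Pa/m
Geostrophic balance (pressure-gradient force = Coriolis force):
V_g = (1/(fρ)) |∂P/∂n| = 2.00×10⁻³ / (1.24×10⁻⁴ × 0.963) = 16.7 m/s
Converting: 16.7 m/s × 1.944 = 33 knots

33 knots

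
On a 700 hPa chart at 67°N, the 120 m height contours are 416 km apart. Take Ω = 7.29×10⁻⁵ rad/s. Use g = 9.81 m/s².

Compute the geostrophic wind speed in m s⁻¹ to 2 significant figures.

21 m s⁻¹

Coriolis parameter at 67°N:
f = 2Ω sin φ = 2 × 7.29×10⁻⁵ × sin 67° = 1.34×10⁻⁴ s⁻¹
Height gradient: |∂Z/∂n| = 120 m / 416000 m = 2.88×10⁻⁴
On a pressure surface, geostrophic balance gives V_g = (g/f)|∂Z/∂n|:
V_g = 9.81 × 2.88×10⁻⁴ / 1.34×10⁻⁴ = 21.1 m/s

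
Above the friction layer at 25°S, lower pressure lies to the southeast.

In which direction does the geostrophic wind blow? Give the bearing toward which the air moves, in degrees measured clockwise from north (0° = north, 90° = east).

045°

The pressure-gradient force points toward the southeast (bearing 135°).
Geostrophic balance: in the Southern Hemisphere the Coriolis force deflects motion to the left, so the geostrophic wind blows 90° to the left of the pressure-gradient force (low pressure on the right).
Rotating 135° by 90° counterclockwise gives 045° — the wind blows toward the northeast.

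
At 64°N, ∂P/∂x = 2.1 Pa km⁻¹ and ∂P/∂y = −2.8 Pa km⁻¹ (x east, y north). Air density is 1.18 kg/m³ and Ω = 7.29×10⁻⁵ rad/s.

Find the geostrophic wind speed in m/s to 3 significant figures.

22.6 m/s

Coriolis parameter at 64°N:
f = 2Ω sin φ = 2 × 7.29×10⁻⁵ × sin 64° = 1.31×10⁻⁴ s⁻¹
Component geostrophic relations (x east, y north):
u_g = −(1/(fρ)) ∂P/∂y,  v_g = (1/(fρ)) ∂P/∂x
u_g = −(−2.8×10⁻³)/(1.31×10⁻⁴ × 1.18) = 18.1 m/s;  v_g = (2.1×10⁻³)/(1.31×10⁻⁴ × 1.18) = 13.6 m/s
|V_g| = √(u_g² + v_g²) = 22.6 m/s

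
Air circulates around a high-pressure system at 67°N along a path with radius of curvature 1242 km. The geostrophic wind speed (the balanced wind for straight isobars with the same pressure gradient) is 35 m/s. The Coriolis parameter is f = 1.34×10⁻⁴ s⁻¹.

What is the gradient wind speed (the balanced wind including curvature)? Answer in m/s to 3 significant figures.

50.1 m/s

Around a high, pressure-gradient force acts outward with centrifugal, so Coriolis balances both:
fV = (1/ρ)|∂P/∂n| + V²/R  →  V² − fR·V + fR·V_g = 0
With fR = 1.34×10⁻⁴ × 1242×10³ m = 166 m/s:
V = [fR − √((fR)² − 4 fR V_g)]/2 = [166 − √(166² − 4×166×35)]/2 = 50.1 m/s
Supergeostrophic (V > V_g = 35 m/s), as expected around a high.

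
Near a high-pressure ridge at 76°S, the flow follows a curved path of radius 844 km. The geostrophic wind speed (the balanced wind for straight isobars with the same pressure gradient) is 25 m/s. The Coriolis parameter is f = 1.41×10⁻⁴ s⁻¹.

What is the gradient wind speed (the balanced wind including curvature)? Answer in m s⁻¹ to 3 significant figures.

35.7 m s⁻¹

Around a high, pressure-gradient force acts outward with centrifugal, so Coriolis balances both:
fV = (1/ρ)|∂P/∂n| + V²/R  →  V² − fR·V + fR·V_g = 0
With fR = 1.41×10⁻⁴ × 844×10³ m = 119 m/s:
V = [fR − √((fR)² − 4 fR V_g)]/2 = [119 − √(119² − 4×119×25)]/2 = 35.7 m/s
Supergeostrophic (V > V_g = 25 m/s), as expected around a high.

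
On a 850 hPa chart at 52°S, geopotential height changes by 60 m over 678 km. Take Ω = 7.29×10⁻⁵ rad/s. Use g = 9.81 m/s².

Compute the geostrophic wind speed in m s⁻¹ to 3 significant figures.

Coriolis parameter at 52°S:
f = 2Ω sin φ = 2 × 7.29×10⁻⁵ × sin 52° = 1.15×10⁻⁴ s⁻¹
Height gradient: |∂Z/∂n| = 60 m / 678000 m = 8.85×10⁻⁵
On a pressure surface, geostrophic balance gives V_g = (g/f)|∂Z/∂n|:
V_g = 9.81 × 8.85×10⁻⁵ / 1.15×10⁻⁴ = 7.56 m/s

7.56 m s⁻¹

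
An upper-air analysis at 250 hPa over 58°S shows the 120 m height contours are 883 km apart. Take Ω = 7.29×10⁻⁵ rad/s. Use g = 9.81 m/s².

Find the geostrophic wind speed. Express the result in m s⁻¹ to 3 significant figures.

10.8 m s⁻¹

Coriolis parameter at 58°S:
f = 2Ω sin φ = 2 × 7.29×10⁻⁵ × sin 58° = 1.24×10⁻⁴ s⁻¹
Height gradient: |∂Z/∂n| = 120 m / 883000 m = 1.36×10⁻⁴
On a pressure surface, geostrophic balance gives V_g = (g/f)|∂Z/∂n|:
V_g = 9.81 × 1.36×10⁻⁴ / 1.24×10⁻⁴ = 10.8 m/s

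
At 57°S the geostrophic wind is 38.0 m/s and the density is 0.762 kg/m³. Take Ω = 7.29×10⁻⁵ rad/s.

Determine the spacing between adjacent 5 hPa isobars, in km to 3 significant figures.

Coriolis parameter at 57°S:
f = 2Ω sin φ = 2 × 7.29×10⁻⁵ × sin 57° = 1.22×10⁻⁴ s⁻¹
Geostrophic balance rearranged: |∂P/∂n| = f ρ V_g
|∂P/∂n| = 1.22×10⁻⁴ × 0.762 × 38.0 = 3.54×10⁻³ Pa/m
Isobar spacing: Δn = ΔP/|∂P/∂n| = 500 Pa / 3.54×10⁻³ Pa/m = 141216 m ≈ 141 km

141 km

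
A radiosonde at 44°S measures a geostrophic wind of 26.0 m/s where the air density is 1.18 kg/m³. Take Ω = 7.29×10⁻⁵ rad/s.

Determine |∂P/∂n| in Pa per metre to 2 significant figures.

3.1×10⁻³ Pa/m

Coriolis parameter at 44°S:
f = 2Ω sin φ = 2 × 7.29×10⁻⁵ × sin 44° = 1.01×10⁻⁴ s⁻¹
Geostrophic balance rearranged: |∂P/∂n| = f ρ V_g
|∂P/∂n| = 1.01×10⁻⁴ × 1.18 × 26.0 = 3.11×10⁻³ Pa/m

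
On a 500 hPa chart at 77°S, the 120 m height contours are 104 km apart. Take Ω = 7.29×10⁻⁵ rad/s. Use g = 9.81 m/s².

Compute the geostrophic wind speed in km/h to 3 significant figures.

Coriolis parameter at 77°S:
f = 2Ω sin φ = 2 × 7.29×10⁻⁵ × sin 77° = 1.42×10⁻⁴ s⁻¹
Height gradient: |∂Z/∂n| = 120 m / 104000 m = 1.15×10⁻³
On a pressure surface, geostrophic balance gives V_g = (g/f)|∂Z/∂n|:
V_g = 9.81 × 1.15×10⁻³ / 1.42×10⁻⁴ = 79.7 m/s
Converting: 79.7 m/s × 3.6 = 287 km/h

287 km/h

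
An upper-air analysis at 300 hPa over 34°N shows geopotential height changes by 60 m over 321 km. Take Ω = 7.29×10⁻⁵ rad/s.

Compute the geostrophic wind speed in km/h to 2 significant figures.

81 km/h

Coriolis parameter at 34°N:
f = 2Ω sin φ = 2 × 7.29×10⁻⁵ × sin 34° = 8.15×10⁻⁵ s⁻¹
Height gradient: |∂Z/∂n| = 60 m / 321000 m = 1.87×10⁻⁴
On a pressure surface, geostrophic balance gives V_g = (g/f)|∂Z/∂n|:
V_g = 9.81 × 1.87×10⁻⁴ / 8.15×10⁻⁵ = 22.5 m/s
Converting: 22.5 m/s × 3.6 = 81 km/h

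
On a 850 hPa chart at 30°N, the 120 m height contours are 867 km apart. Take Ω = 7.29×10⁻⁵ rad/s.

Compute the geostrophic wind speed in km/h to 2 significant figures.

67 km/h

Coriolis parameter at 30°N:
f = 2Ω sin φ = 2 × 7.29×10⁻⁵ × sin 30° = 7.29×10⁻⁵ s⁻¹
Height gradient: |∂Z/∂n| = 120 m / 867000 m = 1.38×10⁻⁴
On a pressure surface, geostrophic balance gives V_g = (g/f)|∂Z/∂n|:
V_g = 9.81 × 1.38×10⁻⁴ / 7.29×10⁻⁵ = 18.6 m/s
Converting: 18.6 m/s × 3.6 = 67 km/h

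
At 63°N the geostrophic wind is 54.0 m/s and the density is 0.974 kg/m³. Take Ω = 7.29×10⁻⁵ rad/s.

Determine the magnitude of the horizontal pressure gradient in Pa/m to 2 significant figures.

6.8×10⁻³ Pa/m

Coriolis parameter at 63°N:
f = 2Ω sin φ = 2 × 7.29×10⁻⁵ × sin 63° = 1.30×10⁻⁴ s⁻¹
Geostrophic balance rearranged: |∂P/∂n| = f ρ V_g
|∂P/∂n| = 1.30×10⁻⁴ × 0.974 × 54.0 = 6.83×10⁻³ Pa/m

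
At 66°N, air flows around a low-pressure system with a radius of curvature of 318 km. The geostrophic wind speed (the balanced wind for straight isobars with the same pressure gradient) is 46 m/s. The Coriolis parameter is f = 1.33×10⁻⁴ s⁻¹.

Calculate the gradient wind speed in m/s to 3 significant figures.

Around a low, centrifugal force acts outward with Coriolis, so pressure-gradient force balances both:
(1/ρ)|∂P/∂n| = fV + V²/R  →  V² + fR·V − fR·V_g = 0
With fR = 1.33×10⁻⁴ × 318×10³ m = 42.3 m/s:
V = [−fR + √((fR)² + 4 fR V_g)]/2 = [−42.3 + √(42.3² + 4×42.3×46)]/2 = 27.8 m/s
Subgeostrophic (V < V_g = 46 m/s), as expected around a low.

27.8 m/s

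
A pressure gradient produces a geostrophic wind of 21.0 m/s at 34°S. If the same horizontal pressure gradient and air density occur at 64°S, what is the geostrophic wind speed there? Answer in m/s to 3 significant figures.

With the same pressure gradient and density, V_g ∝ 1/f ∝ 1/sin φ.
V₂ = V₁ · sin φ₁ / sin φ₂ = 21.0 × sin 34° / sin 64°
V₂ = 21.0 × 0.5592/0.8988 = 13.1 m/s

13.1 m/s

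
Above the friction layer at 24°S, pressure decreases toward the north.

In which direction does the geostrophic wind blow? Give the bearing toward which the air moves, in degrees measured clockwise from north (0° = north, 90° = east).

270°

The pressure-gradient force points toward the north (bearing 000°).
Geostrophic balance: in the Southern Hemisphere the Coriolis force deflects motion to the left, so the geostrophic wind blows 90° to the left of the pressure-gradient force (low pressure on the right).
Rotating 000° by 90° counterclockwise gives 270° — the wind blows toward the west.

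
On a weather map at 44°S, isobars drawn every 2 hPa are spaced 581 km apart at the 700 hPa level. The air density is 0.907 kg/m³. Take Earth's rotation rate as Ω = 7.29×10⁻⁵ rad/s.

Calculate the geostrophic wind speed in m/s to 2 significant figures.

3.7 m/s

Coriolis parameter at 44°S:
f = 2Ω sin φ = 2 × 7.29×10⁻⁵ × sin 44° = 1.01×10⁻⁴ s⁻¹
Pressure gradient: |∂P/∂n| = 200 Pa / 581000 m = 3.44×10⁻⁴ Pa/m
Geostrophic balance (pressure-gradient force = Coriolis force):
V_g = (1/(fρ)) |∂P/∂n| = 3.44×10⁻⁴ / (1.01×10⁻⁴ × 0.907) = 3.75 m/s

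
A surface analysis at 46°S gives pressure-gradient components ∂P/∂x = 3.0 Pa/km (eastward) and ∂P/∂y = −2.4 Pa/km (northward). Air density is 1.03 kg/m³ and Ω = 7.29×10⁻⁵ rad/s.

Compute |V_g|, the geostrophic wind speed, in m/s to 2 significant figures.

36 m/s

Coriolis parameter at 46°S:
f = 2Ω sin φ = 2 × 7.29×10⁻⁵ × sin 46° = 1.05×10⁻⁴ s⁻¹
In the Southern Hemisphere f is negative: f = −1.05×10⁻⁴ s⁻¹.
Component geostrophic relations (x east, y north):
u_g = −(1/(fρ)) ∂P/∂y,  v_g = (1/(fρ)) ∂P/∂x
u_g = −(−2.4×10⁻³)/(−1.05×10⁻⁴ × 1.03) = −22.2 m/s;  v_g = (3.0×10⁻³)/(−1.05×10⁻⁴ × 1.03) = −27.8 m/s
|V_g| = √(u_g² + v_g²) = 35.6 m/s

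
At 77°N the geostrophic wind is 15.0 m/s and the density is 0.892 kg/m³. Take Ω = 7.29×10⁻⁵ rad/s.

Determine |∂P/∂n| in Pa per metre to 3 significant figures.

1.90×10⁻³ Pa/m

Coriolis parameter at 77°N:
f = 2Ω sin φ = 2 × 7.29×10⁻⁵ × sin 77° = 1.42×10⁻⁴ s⁻¹
Geostrophic balance rearranged: |∂P/∂n| = f ρ V_g
|∂P/∂n| = 1.42×10⁻⁴ × 0.892 × 15.0 = 1.90×10⁻³ Pa/m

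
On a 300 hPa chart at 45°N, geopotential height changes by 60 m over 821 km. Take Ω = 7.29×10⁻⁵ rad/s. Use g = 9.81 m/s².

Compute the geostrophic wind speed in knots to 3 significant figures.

13.5 knots

Coriolis parameter at 45°N:
f = 2Ω sin φ = 2 × 7.29×10⁻⁵ × sin 45° = 1.03×10⁻⁴ s⁻¹
Height gradient: |∂Z/∂n| = 60 m / 821000 m = 7.31×10⁻⁵
On a pressure surface, geostrophic balance gives V_g = (g/f)|∂Z/∂n|:
V_g = 9.81 × 7.31×10⁻⁵ / 1.03×10⁻⁴ = 6.95 m/s
Converting: 6.95 m/s × 1.944 = 13.5 knots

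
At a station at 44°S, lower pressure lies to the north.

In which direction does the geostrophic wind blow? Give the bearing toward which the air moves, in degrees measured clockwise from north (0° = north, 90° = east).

The pressure-gradient force points toward the north (bearing 000°).
Geostrophic balance: in the Southern Hemisphere the Coriolis force deflects motion to the left, so the geostrophic wind blows 90° to the left of the pressure-gradient force (low pressure on the right).
Rotating 000° by 90° counterclockwise gives 270° — the wind blows toward the west.

270°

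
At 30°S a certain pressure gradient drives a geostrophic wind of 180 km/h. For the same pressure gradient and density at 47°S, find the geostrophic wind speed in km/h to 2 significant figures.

120 km/h

With the same pressure gradient and density, V_g ∝ 1/f ∝ 1/sin φ.
V₂ = V₁ · sin φ₁ / sin φ₂ = 180 × sin 30° / sin 47°
V₂ = 180 × 0.5000/0.7314 = 120 km/h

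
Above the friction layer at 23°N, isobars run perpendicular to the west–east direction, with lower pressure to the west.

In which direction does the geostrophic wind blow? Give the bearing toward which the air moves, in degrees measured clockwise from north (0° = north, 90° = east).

The pressure-gradient force points toward the west (bearing 270°).
Geostrophic balance: in the Northern Hemisphere the Coriolis force deflects motion to the right, so the geostrophic wind blows 90° to the right of the pressure-gradient force (low pressure on the left).
Rotating 270° by 90° clockwise gives 000° — the wind blows toward the north.

000°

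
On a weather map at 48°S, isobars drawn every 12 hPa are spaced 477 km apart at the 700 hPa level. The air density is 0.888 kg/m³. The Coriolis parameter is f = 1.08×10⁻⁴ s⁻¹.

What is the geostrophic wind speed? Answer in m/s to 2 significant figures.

26 m/s

Pressure gradient: |∂P/∂n| = 1200 Pa / 477000 m = 2.52×10⁻³ Pa/m
Geostrophic balance (pressure-gradient force = Coriolis force):
V_g = (1/(fρ)) |∂P/∂n| = 2.52×10⁻³ / (1.08×10⁻⁴ × 0.888) = 26.2 m/s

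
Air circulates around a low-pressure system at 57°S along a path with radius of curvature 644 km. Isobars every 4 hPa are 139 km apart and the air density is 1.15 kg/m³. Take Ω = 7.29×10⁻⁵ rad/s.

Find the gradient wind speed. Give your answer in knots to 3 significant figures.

Coriolis parameter at 57°S:
f = 2Ω sin φ = 2 × 7.29×10⁻⁵ × sin 57° = 1.22×10⁻⁴ s⁻¹
Pressure gradient: |∂P/∂n| = 400 Pa / 139000 m = 2.88×10⁻³ Pa/m
Geostrophic speed: V_g = |∂P/∂n|/(fρ) = 2.88×10⁻³/(1.22×10⁻⁴ × 1.15) = 20.5 m/s
Around a low, centrifugal force acts outward with Coriolis, so pressure-gradient force balances both:
(1/ρ)|∂P/∂n| = fV + V²/R  →  V² + fR·V − fR·V_g = 0
With fR = 1.22×10⁻⁴ × 644×10³ m = 78.7 m/s:
V = [−fR + √((fR)² + 4 fR V_g)]/2 = [−78.7 + √(78.7² + 4×78.7×20.5)]/2 = 16.9 m/s
Subgeostrophic (V < V_g = 20.5 m/s), as expected around a low.
Converting: 16.9 m/s × 1.944 = 32.8 knots

32.8 knots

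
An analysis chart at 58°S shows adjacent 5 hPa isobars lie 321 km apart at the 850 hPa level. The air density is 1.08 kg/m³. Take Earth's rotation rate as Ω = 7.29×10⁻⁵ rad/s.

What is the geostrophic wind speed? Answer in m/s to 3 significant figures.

11.7 m/s

Coriolis parameter at 58°S:
f = 2Ω sin φ = 2 × 7.29×10⁻⁵ × sin 58° = 1.24×10⁻⁴ s⁻¹
Pressure gradient: |∂P/∂n| = 500 Pa / 321000 m = 1.56×10⁻³ Pa/m
Geostrophic balance (pressure-gradient force = Coriolis force):
V_g = (1/(fρ)) |∂P/∂n| = 1.56×10⁻³ / (1.24×10⁻⁴ × 1.08) = 11.7 m/s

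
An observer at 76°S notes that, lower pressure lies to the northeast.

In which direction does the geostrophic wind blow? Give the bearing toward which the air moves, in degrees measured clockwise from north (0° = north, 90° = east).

315°

The pressure-gradient force points toward the northeast (bearing 045°).
Geostrophic balance: in the Southern Hemisphere the Coriolis force deflects motion to the left, so the geostrophic wind blows 90° to the left of the pressure-gradient force (low pressure on the right).
Rotating 045° by 90° counterclockwise gives 315° — the wind blows toward the northwest.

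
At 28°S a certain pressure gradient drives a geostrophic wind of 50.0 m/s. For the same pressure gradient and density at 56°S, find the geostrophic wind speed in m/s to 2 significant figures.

28 m/s

With the same pressure gradient and density, V_g ∝ 1/f ∝ 1/sin φ.
V₂ = V₁ · sin φ₁ / sin φ₂ = 50.0 × sin 28° / sin 56°
V₂ = 50.0 × 0.4695/0.8290 = 28 m/s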